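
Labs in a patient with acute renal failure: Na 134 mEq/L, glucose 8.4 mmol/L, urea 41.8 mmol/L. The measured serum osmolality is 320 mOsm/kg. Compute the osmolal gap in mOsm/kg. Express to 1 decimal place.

1.8 mOsm/kg

Calculated osmolality = 2·Na + glucose + urea
= 2·134 + 8.4 + 41.8
= 268 + 8.40 + 41.80
= 318.2 mOsm/kg ≈ 318.2 mOsm/kg
Osmolar gap = measured − calculated = 320 − 318.2 = 1.8 mOsm/kg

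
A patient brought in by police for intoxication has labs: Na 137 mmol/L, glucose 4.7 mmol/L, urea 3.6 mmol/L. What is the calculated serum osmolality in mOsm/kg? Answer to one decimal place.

282.3 mOsm/kg

Calculated osmolality = 2·Na + glucose + urea
= 2·137 + 4.7 + 3.6
= 274 + 4.70 + 3.60
= 282.3 mOsm/kg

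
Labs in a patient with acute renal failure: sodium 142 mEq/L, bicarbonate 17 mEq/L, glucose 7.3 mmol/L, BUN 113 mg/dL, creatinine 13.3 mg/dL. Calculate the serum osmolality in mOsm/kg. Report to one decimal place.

Calculated osmolality = 2·Na + glucose + BUN/2.8
= 2·142 + 7.3 + 113/2.8
= 284 + 7.30 + 40.36
= 331.66 mOsm/kg

331.7 mOsm/kg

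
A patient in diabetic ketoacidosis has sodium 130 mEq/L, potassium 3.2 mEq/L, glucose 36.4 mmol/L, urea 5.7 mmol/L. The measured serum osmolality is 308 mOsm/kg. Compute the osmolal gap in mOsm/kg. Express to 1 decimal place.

Calculated osmolality = 2·Na + glucose + urea
= 2·130 + 36.4 + 5.7
= 260 + 36.40 + 5.70
= 302.1 mOsm/kg ≈ 302.1 mOsm/kg
Osmolar gap = measured − calculated = 308 − 302.1 = 5.9 mOsm/kg

5.9 mOsm/kg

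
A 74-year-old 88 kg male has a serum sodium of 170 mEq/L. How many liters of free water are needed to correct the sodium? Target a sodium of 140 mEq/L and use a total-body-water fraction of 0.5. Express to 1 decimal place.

TBW = 0.5 · 88 = 44 L
Free water deficit = TBW · (Na/140 − 1)
= 44 · (170/140 − 1)
= 44 · 0.2143
= 9.43 L

9.4 L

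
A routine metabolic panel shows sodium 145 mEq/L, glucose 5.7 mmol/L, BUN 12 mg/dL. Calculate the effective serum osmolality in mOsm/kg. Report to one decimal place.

Effective osmolality excludes urea (freely permeant across cell membranes):
2·Na + glucose
= 2·145 + 5.7
= 290 + 5.7
= 295.7 mOsm/kg

295.7 mOsm/kg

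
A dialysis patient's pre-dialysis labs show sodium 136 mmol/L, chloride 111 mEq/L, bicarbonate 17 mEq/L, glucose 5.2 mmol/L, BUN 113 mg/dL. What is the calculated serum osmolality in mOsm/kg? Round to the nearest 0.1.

317.6 mOsm/kg

Calculated osmolality = 2·Na + glucose + BUN/2.8
= 2·136 + 5.2 + 113/2.8
= 272 + 5.20 + 40.36
= 317.56 mOsm/kg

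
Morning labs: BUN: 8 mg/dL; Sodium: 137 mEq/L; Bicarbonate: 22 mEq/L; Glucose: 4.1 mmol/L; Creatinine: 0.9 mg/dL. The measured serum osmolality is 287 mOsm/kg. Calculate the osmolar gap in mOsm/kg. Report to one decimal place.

6.0 mOsm/kg

Calculated osmolality = 2·Na + glucose + BUN/2.8
= 2·137 + 4.1 + 8/2.8
= 274 + 4.10 + 2.86
= 280.96 mOsm/kg ≈ 281.0 mOsm/kg
Osmolar gap = measured − calculated = 287 − 281.0 = 6.0 mOsm/kg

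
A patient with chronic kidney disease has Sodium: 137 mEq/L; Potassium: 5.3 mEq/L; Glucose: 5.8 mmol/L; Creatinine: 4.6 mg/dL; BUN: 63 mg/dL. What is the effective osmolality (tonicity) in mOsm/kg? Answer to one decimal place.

Effective osmolality excludes urea (freely permeant across cell membranes):
2·Na + glucose
= 2·137 + 5.8
= 274 + 5.8
= 279.8 mOsm/kg

279.8 mOsm/kg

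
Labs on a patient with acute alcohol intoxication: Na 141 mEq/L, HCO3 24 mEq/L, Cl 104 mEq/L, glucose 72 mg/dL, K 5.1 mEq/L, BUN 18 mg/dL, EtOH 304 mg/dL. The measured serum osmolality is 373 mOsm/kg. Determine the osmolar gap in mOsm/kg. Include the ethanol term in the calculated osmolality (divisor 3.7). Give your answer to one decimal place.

Calculated osmolality = 2·Na + glucose/18 + BUN/2.8 + ethanol/3.7
= 2·141 + 72/18 + 18/2.8 + 304/3.7
= 282 + 4 + 6.43 + 82.16
= 374.59 mOsm/kg ≈ 374.6 mOsm/kg
Osmolar gap = measured − calculated = 373 − 374.6 = -1.6 mOsm/kg

-1.6 mOsm/kg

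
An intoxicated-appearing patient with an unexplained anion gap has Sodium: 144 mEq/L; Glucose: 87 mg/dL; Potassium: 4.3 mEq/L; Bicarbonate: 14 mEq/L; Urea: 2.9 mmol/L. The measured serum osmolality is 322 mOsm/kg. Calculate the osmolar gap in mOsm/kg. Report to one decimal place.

Calculated osmolality = 2·Na + glucose/18 + urea
= 2·144 + 87/18 + 2.9
= 288 + 4.83 + 2.90
= 295.73 mOsm/kg ≈ 295.7 mOsm/kg
Osmolar gap = measured − calculated = 322 − 295.7 = 26.3 mOsm/kg

26.3 mOsm/kg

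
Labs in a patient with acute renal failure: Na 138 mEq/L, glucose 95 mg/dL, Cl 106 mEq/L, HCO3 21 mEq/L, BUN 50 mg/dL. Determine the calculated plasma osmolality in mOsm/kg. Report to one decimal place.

Calculated osmolality = 2·Na + glucose/18 + BUN/2.8
= 2·138 + 95/18 + 50/2.8
= 276 + 5.28 + 17.86
= 299.14 mOsm/kg

299.1 mOsm/kg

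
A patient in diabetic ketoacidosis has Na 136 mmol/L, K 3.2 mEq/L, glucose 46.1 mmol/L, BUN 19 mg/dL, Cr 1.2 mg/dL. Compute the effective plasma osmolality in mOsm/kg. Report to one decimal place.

318.1 mOsm/kg

Effective osmolality excludes urea (freely permeant across cell membranes):
2·Na + glucose
= 2·136 + 46.1
= 272 + 46.1
= 318.1 mOsm/kg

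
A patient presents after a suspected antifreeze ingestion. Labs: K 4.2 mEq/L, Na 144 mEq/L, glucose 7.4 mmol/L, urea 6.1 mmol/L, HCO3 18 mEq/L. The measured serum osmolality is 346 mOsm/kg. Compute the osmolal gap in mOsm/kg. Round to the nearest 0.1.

Calculated osmolality = 2·Na + glucose + urea
= 2·144 + 7.4 + 6.1
= 288 + 7.40 + 6.10
= 301.5 mOsm/kg ≈ 301.5 mOsm/kg
Osmolar gap = measured − calculated = 346 − 301.5 = 44.5 mOsm/kg

44.5 mOsm/kg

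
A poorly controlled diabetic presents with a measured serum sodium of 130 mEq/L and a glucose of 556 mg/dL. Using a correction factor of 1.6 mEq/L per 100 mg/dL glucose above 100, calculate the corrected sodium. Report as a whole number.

Corrected Na = measured Na + 1.6 · (glucose − 100)/100
= 130 + 1.6 · (556 − 100)/100
= 130 + 7.3
= 137.3 mEq/L

137 mEq/L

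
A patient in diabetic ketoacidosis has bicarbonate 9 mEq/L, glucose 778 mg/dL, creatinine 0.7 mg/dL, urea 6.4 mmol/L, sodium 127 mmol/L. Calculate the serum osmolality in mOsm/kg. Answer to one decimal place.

303.6 mOsm/kg

Calculated osmolality = 2·Na + glucose/18 + urea
= 2·127 + 778/18 + 6.4
= 254 + 43.22 + 6.40
= 303.62 mOsm/kg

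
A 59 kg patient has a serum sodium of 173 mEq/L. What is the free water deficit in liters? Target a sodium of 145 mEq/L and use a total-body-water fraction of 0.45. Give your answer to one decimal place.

5.1 L

TBW = 0.45 · 59 = 26.55 L
Free water deficit = TBW · (Na/145 − 1)
= 26.55 · (173/145 − 1)
= 26.55 · 0.1931
= 5.13 L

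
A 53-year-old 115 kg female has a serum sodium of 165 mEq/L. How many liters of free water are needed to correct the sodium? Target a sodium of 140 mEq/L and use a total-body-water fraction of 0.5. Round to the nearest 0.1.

TBW = 0.5 · 115 = 57.5 L
Free water deficit = TBW · (Na/140 − 1)
= 57.5 · (165/140 − 1)
= 57.5 · 0.1786
= 10.27 L

10.3 L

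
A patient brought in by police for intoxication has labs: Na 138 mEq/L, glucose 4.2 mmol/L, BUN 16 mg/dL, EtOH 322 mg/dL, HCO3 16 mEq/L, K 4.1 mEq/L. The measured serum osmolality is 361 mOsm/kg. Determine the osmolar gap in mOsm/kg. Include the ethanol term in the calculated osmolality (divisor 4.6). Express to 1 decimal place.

Calculated osmolality = 2·Na + glucose + BUN/2.8 + ethanol/4.6
= 2·138 + 4.2 + 16/2.8 + 322/4.6
= 276 + 4.20 + 5.71 + 70
= 355.91 mOsm/kg ≈ 355.9 mOsm/kg
Osmolar gap = measured − calculated = 361 − 355.9 = 5.1 mOsm/kg

5.1 mOsm/kg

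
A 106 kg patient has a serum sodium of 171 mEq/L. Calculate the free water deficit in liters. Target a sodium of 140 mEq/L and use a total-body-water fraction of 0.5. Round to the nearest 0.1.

TBW = 0.5 · 106 = 53 L
Free water deficit = TBW · (Na/140 − 1)
= 53 · (171/140 − 1)
= 53 · 0.2214
= 11.73 L

11.7 L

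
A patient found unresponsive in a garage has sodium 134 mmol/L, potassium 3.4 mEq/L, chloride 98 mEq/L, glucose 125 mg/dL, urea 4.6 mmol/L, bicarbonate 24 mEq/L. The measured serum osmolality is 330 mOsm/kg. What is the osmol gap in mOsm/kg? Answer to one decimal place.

50.5 mOsm/kg

Calculated osmolality = 2·Na + glucose/18 + urea
= 2·134 + 125/18 + 4.6
= 268 + 6.94 + 4.60
= 279.54 mOsm/kg ≈ 279.5 mOsm/kg
Osmolar gap = measured − calculated = 330 − 279.5 = 50.5 mOsm/kg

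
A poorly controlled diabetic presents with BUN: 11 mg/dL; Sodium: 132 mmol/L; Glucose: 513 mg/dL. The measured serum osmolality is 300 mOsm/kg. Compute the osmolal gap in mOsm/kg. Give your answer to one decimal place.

3.6 mOsm/kg

Calculated osmolality = 2·Na + glucose/18 + BUN/2.8
= 2·132 + 513/18 + 11/2.8
= 264 + 28.50 + 3.93
= 296.43 mOsm/kg ≈ 296.4 mOsm/kg
Osmolar gap = measured − calculated = 300 − 296.4 = 3.6 mOsm/kg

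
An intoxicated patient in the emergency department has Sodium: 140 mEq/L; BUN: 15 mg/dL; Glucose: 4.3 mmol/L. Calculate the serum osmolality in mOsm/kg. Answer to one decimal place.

Calculated osmolality = 2·Na + glucose + BUN/2.8
= 2·140 + 4.3 + 15/2.8
= 280 + 4.30 + 5.36
= 289.66 mOsm/kg

289.7 mOsm/kg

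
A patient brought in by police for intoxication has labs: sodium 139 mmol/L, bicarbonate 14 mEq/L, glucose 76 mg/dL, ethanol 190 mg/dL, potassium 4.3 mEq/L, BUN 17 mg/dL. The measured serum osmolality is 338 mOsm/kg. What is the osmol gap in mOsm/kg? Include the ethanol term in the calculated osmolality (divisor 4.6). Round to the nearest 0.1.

8.4 mOsm/kg

Calculated osmolality = 2·Na + glucose/18 + BUN/2.8 + ethanol/4.6
= 2·139 + 76/18 + 17/2.8 + 190/4.6
= 278 + 4.22 + 6.07 + 41.30
= 329.59 mOsm/kg ≈ 329.6 mOsm/kg
Osmolar gap = measured − calculated = 338 − 329.6 = 8.4 mOsm/kg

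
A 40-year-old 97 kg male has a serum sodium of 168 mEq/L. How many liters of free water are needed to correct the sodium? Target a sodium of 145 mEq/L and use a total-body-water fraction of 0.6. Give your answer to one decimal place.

9.2 L

TBW = 0.6 · 97 = 58.2 L
Free water deficit = TBW · (Na/145 − 1)
= 58.2 · (168/145 − 1)
= 58.2 · 0.1586
= 9.23 L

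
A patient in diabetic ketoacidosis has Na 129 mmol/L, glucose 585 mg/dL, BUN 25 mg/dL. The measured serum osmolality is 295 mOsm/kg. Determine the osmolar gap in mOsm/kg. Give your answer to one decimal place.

Calculated osmolality = 2·Na + glucose/18 + BUN/2.8
= 2·129 + 585/18 + 25/2.8
= 258 + 32.50 + 8.93
= 299.43 mOsm/kg ≈ 299.4 mOsm/kg
Osmolar gap = measured − calculated = 295 − 299.4 = -4.4 mOsm/kg

-4.4 mOsm/kg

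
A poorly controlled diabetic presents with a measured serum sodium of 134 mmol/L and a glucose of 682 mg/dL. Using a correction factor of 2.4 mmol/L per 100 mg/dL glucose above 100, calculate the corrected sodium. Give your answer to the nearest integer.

148 mmol/L

Corrected Na = measured Na + 2.4 · (glucose − 100)/100
= 134 + 2.4 · (682 − 100)/100
= 134 + 14
= 148 mmol/L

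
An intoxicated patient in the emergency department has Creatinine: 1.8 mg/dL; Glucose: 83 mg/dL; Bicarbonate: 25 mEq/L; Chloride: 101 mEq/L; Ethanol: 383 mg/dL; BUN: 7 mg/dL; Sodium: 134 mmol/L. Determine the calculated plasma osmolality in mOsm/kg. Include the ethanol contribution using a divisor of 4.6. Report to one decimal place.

Calculated osmolality = 2·Na + glucose/18 + BUN/2.8 + ethanol/4.6
= 2·134 + 83/18 + 7/2.8 + 383/4.6
= 268 + 4.61 + 2.50 + 83.26
= 358.37 mOsm/kg

358.4 mOsm/kg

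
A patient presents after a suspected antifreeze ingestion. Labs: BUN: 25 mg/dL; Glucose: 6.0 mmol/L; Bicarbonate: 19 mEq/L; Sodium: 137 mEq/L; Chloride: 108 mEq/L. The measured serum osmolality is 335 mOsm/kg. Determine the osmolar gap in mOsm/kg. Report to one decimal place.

46.1 mOsm/kg

Calculated osmolality = 2·Na + glucose + BUN/2.8
= 2·137 + 6 + 25/2.8
= 274 + 6 + 8.93
= 288.93 mOsm/kg ≈ 288.9 mOsm/kg
Osmolar gap = measured − calculated = 335 − 288.9 = 46.1 mOsm/kg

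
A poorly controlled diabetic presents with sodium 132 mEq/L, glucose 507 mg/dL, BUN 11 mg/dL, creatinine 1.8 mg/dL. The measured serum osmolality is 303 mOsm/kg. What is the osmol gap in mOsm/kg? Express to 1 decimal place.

6.9 mOsm/kg

Calculated osmolality = 2·Na + glucose/18 + BUN/2.8
= 2·132 + 507/18 + 11/2.8
= 264 + 28.17 + 3.93
= 296.1 mOsm/kg ≈ 296.1 mOsm/kg
Osmolar gap = measured − calculated = 303 − 296.1 = 6.9 mOsm/kg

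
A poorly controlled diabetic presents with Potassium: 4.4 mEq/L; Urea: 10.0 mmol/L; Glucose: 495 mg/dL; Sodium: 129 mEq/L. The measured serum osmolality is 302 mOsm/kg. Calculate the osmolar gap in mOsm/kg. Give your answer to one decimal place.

Calculated osmolality = 2·Na + glucose/18 + urea
= 2·129 + 495/18 + 10
= 258 + 27.50 + 10
= 295.5 mOsm/kg ≈ 295.5 mOsm/kg
Osmolar gap = measured − calculated = 302 − 295.5 = 6.5 mOsm/kg

6.5 mOsm/kg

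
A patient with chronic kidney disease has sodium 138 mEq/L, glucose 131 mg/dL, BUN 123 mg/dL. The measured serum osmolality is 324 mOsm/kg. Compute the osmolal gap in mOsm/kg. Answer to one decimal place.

-3.2 mOsm/kg

Calculated osmolality = 2·Na + glucose/18 + BUN/2.8
= 2·138 + 131/18 + 123/2.8
= 276 + 7.28 + 43.93
= 327.21 mOsm/kg ≈ 327.2 mOsm/kg
Osmolar gap = measured − calculated = 324 − 327.2 = -3.2 mOsm/kg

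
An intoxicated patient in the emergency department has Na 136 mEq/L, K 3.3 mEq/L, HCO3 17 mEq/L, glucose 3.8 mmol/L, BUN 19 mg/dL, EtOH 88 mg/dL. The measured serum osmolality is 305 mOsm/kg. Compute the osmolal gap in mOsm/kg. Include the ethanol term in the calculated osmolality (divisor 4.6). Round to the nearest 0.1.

Calculated osmolality = 2·Na + glucose + BUN/2.8 + ethanol/4.6
= 2·136 + 3.8 + 19/2.8 + 88/4.6
= 272 + 3.80 + 6.79 + 19.13
= 301.72 mOsm/kg ≈ 301.7 mOsm/kg
Osmolar gap = measured − calculated = 305 − 301.7 = 3.3 mOsm/kg

3.3 mOsm/kg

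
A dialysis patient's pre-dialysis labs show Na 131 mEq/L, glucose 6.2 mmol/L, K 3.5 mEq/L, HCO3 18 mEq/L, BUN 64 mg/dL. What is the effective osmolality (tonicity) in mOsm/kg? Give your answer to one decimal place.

Effective osmolality excludes urea (freely permeant across cell membranes):
2·Na + glucose
= 2·131 + 6.2
= 262 + 6.2
= 268.2 mOsm/kg

268.2 mOsm/kg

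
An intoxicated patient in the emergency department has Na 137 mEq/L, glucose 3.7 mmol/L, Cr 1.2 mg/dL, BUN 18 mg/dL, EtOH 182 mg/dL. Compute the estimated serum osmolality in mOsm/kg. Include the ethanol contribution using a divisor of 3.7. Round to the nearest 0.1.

Calculated osmolality = 2·Na + glucose + BUN/2.8 + ethanol/3.7
= 2·137 + 3.7 + 18/2.8 + 182/3.7
= 274 + 3.70 + 6.43 + 49.19
= 333.32 mOsm/kg

333.3 mOsm/kg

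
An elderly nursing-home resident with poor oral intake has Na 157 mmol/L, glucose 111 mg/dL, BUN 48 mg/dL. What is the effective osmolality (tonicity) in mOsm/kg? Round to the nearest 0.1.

Effective osmolality excludes urea (freely permeant across cell membranes):
2·Na + glucose/18
= 2·157 + 111/18
= 314 + 6.17
= 320.17 mOsm/kg

320.2 mOsm/kg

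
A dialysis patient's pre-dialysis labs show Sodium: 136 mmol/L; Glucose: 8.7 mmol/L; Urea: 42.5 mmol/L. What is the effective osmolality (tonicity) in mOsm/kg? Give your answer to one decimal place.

280.7 mOsm/kg

Effective osmolality excludes urea (freely permeant across cell membranes):
2·Na + glucose
= 2·136 + 8.7
= 272 + 8.7
= 280.7 mOsm/kg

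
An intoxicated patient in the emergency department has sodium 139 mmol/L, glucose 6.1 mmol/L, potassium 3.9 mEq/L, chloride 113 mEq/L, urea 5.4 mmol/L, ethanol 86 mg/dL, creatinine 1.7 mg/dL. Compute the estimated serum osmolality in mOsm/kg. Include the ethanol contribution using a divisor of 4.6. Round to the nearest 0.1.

Calculated osmolality = 2·Na + glucose + urea + ethanol/4.6
= 2·139 + 6.1 + 5.4 + 86/4.6
= 278 + 6.10 + 5.40 + 18.70
= 308.2 mOsm/kg

308.2 mOsm/kg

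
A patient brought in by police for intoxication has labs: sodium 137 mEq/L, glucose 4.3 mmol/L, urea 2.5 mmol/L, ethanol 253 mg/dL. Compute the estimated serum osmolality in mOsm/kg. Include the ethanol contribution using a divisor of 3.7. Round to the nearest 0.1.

349.2 mOsm/kg

Calculated osmolality = 2·Na + glucose + urea + ethanol/3.7
= 2·137 + 4.3 + 2.5 + 253/3.7
= 274 + 4.30 + 2.50 + 68.38
= 349.18 mOsm/kg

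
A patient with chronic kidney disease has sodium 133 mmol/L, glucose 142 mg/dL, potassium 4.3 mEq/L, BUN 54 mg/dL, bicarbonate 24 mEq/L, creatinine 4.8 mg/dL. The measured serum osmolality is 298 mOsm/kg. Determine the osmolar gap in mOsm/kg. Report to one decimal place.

Calculated osmolality = 2·Na + glucose/18 + BUN/2.8
= 2·133 + 142/18 + 54/2.8
= 266 + 7.89 + 19.29
= 293.18 mOsm/kg ≈ 293.2 mOsm/kg
Osmolar gap = measured − calculated = 298 − 293.2 = 4.8 mOsm/kg

4.8 mOsm/kg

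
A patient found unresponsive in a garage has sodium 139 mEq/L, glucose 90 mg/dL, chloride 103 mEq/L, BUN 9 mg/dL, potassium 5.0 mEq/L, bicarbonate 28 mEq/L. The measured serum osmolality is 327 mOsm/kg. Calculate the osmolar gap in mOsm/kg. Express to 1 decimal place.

Calculated osmolality = 2·Na + glucose/18 + BUN/2.8
= 2·139 + 90/18 + 9/2.8
= 278 + 5 + 3.21
= 286.21 mOsm/kg ≈ 286.2 mOsm/kg
Osmolar gap = measured − calculated = 327 − 286.2 = 40.8 mOsm/kg

40.8 mOsm/kg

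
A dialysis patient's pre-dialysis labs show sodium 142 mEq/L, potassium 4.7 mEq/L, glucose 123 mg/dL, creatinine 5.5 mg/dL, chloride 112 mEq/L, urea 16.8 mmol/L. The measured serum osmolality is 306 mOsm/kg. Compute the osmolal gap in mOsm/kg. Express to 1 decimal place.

-1.6 mOsm/kg

Calculated osmolality = 2·Na + glucose/18 + urea
= 2·142 + 123/18 + 16.8
= 284 + 6.83 + 16.80
= 307.63 mOsm/kg ≈ 307.6 mOsm/kg
Osmolar gap = measured − calculated = 306 − 307.6 = -1.6 mOsm/kg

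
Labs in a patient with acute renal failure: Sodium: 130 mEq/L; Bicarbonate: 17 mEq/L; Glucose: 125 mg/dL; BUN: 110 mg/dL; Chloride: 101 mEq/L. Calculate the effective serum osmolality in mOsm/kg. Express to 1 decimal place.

Effective osmolality excludes urea (freely permeant across cell membranes):
2·Na + glucose/18
= 2·130 + 125/18
= 260 + 6.94
= 266.94 mOsm/kg

266.9 mOsm/kg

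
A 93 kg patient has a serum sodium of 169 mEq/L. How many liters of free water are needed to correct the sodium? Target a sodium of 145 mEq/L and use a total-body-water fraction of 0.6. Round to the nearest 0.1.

TBW = 0.6 · 93 = 55.8 L
Free water deficit = TBW · (Na/145 − 1)
= 55.8 · (169/145 − 1)
= 55.8 · 0.1655
= 9.23 L

9.2 L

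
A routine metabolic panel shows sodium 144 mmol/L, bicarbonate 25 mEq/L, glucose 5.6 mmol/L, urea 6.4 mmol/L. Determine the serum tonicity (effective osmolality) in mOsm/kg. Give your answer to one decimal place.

293.6 mOsm/kg

Effective osmolality excludes urea (freely permeant across cell membranes):
2·Na + glucose
= 2·144 + 5.6
= 288 + 5.6
= 293.6 mOsm/kg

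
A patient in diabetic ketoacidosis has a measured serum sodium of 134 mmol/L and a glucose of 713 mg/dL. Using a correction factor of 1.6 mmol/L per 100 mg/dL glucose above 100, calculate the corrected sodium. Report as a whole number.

Corrected Na = measured Na + 1.6 · (glucose − 100)/100
= 134 + 1.6 · (713 − 100)/100
= 134 + 9.8
= 143.8 mmol/L

144 mmol/L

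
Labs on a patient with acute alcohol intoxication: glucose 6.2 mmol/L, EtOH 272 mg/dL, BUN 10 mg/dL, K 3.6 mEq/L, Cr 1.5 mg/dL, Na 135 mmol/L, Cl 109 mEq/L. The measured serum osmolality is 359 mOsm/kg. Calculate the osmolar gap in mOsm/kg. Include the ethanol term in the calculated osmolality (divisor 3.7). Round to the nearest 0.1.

5.7 mOsm/kg

Calculated osmolality = 2·Na + glucose + BUN/2.8 + ethanol/3.7
= 2·135 + 6.2 + 10/2.8 + 272/3.7
= 270 + 6.20 + 3.57 + 73.51
= 353.28 mOsm/kg ≈ 353.3 mOsm/kg
Osmolar gap = measured − calculated = 359 − 353.3 = 5.7 mOsm/kg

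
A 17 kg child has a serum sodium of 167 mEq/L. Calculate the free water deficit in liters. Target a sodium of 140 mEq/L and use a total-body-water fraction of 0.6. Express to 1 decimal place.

TBW = 0.6 · 17 = 10.2 L
Free water deficit = TBW · (Na/140 − 1)
= 10.2 · (167/140 − 1)
= 10.2 · 0.1929
= 1.97 L

2.0 L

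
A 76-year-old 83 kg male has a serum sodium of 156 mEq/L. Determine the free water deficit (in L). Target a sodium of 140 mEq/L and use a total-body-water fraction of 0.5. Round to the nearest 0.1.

TBW = 0.5 · 83 = 41.5 L
Free water deficit = TBW · (Na/140 − 1)
= 41.5 · (156/140 − 1)
= 41.5 · 0.1143
= 4.74 L

4.7 L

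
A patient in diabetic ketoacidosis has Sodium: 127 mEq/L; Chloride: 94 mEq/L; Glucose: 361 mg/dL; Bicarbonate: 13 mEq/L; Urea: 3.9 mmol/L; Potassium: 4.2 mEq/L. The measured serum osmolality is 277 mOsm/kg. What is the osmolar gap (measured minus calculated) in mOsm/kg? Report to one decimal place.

Calculated osmolality = 2·Na + glucose/18 + urea
= 2·127 + 361/18 + 3.9
= 254 + 20.06 + 3.90
= 277.96 mOsm/kg ≈ 278.0 mOsm/kg
Osmolar gap = measured − calculated = 277 − 278.0 = -1.0 mOsm/kg

-1.0 mOsm/kg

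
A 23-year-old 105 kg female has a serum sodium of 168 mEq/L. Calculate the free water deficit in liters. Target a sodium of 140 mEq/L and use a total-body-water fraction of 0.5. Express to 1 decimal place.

TBW = 0.5 · 105 = 52.5 L
Free water deficit = TBW · (Na/140 − 1)
= 52.5 · (168/140 − 1)
= 52.5 · 0.2
= 10.5 L

10.5 L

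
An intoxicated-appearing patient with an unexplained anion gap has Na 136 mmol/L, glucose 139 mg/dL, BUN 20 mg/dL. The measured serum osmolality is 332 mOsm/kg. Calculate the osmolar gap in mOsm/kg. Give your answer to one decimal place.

Calculated osmolality = 2·Na + glucose/18 + BUN/2.8
= 2·136 + 139/18 + 20/2.8
= 272 + 7.72 + 7.14
= 286.86 mOsm/kg ≈ 286.9 mOsm/kg
Osmolar gap = measured − calculated = 332 − 286.9 = 45.1 mOsm/kg

45.1 mOsm/kg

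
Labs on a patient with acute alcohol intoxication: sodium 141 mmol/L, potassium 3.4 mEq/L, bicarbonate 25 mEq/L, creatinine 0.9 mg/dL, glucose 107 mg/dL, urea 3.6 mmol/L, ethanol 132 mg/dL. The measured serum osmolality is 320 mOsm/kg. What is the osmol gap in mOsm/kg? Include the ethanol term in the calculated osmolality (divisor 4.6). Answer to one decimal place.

-0.2 mOsm/kg

Calculated osmolality = 2·Na + glucose/18 + urea + ethanol/4.6
= 2·141 + 107/18 + 3.6 + 132/4.6
= 282 + 5.94 + 3.60 + 28.70
= 320.24 mOsm/kg ≈ 320.2 mOsm/kg
Osmolar gap = measured − calculated = 320 − 320.2 = -0.2 mOsm/kg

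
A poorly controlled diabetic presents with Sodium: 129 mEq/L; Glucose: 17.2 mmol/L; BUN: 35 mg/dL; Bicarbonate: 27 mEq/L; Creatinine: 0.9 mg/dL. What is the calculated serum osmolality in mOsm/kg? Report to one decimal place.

287.7 mOsm/kg

Calculated osmolality = 2·Na + glucose + BUN/2.8
= 2·129 + 17.2 + 35/2.8
= 258 + 17.20 + 12.50
= 287.7 mOsm/kg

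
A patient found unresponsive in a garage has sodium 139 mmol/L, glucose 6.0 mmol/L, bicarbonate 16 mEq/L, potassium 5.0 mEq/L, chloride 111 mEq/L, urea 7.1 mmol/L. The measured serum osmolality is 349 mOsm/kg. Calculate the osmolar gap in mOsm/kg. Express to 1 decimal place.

57.9 mOsm/kg

Calculated osmolality = 2·Na + glucose + urea
= 2·139 + 6 + 7.1
= 278 + 6 + 7.10
= 291.1 mOsm/kg ≈ 291.1 mOsm/kg
Osmolar gap = measured − calculated = 349 − 291.1 = 57.9 mOsm/kg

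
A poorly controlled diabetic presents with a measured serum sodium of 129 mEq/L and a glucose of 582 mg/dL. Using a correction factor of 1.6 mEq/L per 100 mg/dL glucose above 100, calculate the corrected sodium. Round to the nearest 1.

137 mEq/L

Corrected Na = measured Na + 1.6 · (glucose − 100)/100
= 129 + 1.6 · (582 − 100)/100
= 129 + 7.7
= 136.7 mEq/L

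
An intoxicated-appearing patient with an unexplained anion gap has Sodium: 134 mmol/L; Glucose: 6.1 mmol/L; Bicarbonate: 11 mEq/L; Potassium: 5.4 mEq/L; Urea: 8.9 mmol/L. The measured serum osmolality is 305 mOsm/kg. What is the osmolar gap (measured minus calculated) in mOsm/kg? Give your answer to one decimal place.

22.0 mOsm/kg

Calculated osmolality = 2·Na + glucose + urea
= 2·134 + 6.1 + 8.9
= 268 + 6.10 + 8.90
= 283 mOsm/kg ≈ 283.0 mOsm/kg
Osmolar gap = measured − calculated = 305 − 283.0 = 22.0 mOsm/kg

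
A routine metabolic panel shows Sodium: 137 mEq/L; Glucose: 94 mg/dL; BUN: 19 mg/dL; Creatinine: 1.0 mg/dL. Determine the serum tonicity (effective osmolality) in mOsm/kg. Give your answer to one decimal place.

279.2 mOsm/kg

Effective osmolality excludes urea (freely permeant across cell membranes):
2·Na + glucose/18
= 2·137 + 94/18
= 274 + 5.22
= 279.22 mOsm/kg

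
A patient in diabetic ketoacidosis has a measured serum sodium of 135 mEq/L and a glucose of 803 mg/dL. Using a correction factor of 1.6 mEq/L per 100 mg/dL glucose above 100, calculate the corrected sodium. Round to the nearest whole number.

146 mEq/L

Corrected Na = measured Na + 1.6 · (glucose − 100)/100
= 135 + 1.6 · (803 − 100)/100
= 135 + 11.2
= 146.2 mEq/L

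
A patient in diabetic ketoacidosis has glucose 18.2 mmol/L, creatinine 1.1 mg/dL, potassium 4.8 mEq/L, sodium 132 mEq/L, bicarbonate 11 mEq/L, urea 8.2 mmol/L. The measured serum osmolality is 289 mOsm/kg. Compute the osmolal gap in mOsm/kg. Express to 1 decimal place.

-1.4 mOsm/kg

Calculated osmolality = 2·Na + glucose + urea
= 2·132 + 18.2 + 8.2
= 264 + 18.20 + 8.20
= 290.4 mOsm/kg ≈ 290.4 mOsm/kg
Osmolar gap = measured − calculated = 289 − 290.4 = -1.4 mOsm/kg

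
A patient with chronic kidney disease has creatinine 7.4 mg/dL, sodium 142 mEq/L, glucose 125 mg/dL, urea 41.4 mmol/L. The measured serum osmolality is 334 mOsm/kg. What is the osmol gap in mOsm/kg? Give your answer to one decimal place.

1.7 mOsm/kg

Calculated osmolality = 2·Na + glucose/18 + urea
= 2·142 + 125/18 + 41.4
= 284 + 6.94 + 41.40
= 332.34 mOsm/kg ≈ 332.3 mOsm/kg
Osmolar gap = measured − calculated = 334 − 332.3 = 1.7 mOsm/kg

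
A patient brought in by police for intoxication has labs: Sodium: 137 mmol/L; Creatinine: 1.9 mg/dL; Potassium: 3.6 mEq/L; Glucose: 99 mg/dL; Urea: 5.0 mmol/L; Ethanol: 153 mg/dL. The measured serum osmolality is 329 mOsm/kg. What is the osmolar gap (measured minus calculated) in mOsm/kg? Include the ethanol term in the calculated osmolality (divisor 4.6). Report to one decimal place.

Calculated osmolality = 2·Na + glucose/18 + urea + ethanol/4.6
= 2·137 + 99/18 + 5 + 153/4.6
= 274 + 5.50 + 5 + 33.26
= 317.76 mOsm/kg ≈ 317.8 mOsm/kg
Osmolar gap = measured − calculated = 329 − 317.8 = 11.2 mOsm/kg

11.2 mOsm/kg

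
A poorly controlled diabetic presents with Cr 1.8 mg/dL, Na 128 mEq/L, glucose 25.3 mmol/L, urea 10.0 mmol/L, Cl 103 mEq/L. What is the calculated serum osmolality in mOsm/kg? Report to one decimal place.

291.3 mOsm/kg

Calculated osmolality = 2·Na + glucose + urea
= 2·128 + 25.3 + 10
= 256 + 25.30 + 10
= 291.3 mOsm/kg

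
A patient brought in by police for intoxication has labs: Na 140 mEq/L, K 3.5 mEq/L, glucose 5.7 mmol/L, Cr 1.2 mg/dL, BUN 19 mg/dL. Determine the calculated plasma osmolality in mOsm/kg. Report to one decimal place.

292.5 mOsm/kg

Calculated osmolality = 2·Na + glucose + BUN/2.8
= 2·140 + 5.7 + 19/2.8
= 280 + 5.70 + 6.79
= 292.49 mOsm/kg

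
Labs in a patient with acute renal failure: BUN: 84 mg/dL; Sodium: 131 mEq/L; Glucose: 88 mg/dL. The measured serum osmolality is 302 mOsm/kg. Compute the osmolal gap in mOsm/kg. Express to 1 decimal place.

5.1 mOsm/kg

Calculated osmolality = 2·Na + glucose/18 + BUN/2.8
= 2·131 + 88/18 + 84/2.8
= 262 + 4.89 + 30
= 296.89 mOsm/kg ≈ 296.9 mOsm/kg
Osmolar gap = measured − calculated = 302 − 296.9 = 5.1 mOsm/kg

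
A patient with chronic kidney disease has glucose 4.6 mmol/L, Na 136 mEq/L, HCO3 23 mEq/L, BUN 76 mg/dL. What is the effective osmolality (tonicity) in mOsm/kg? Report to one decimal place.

276.6 mOsm/kg

Effective osmolality excludes urea (freely permeant across cell membranes):
2·Na + glucose
= 2·136 + 4.6
= 272 + 4.6
= 276.6 mOsm/kg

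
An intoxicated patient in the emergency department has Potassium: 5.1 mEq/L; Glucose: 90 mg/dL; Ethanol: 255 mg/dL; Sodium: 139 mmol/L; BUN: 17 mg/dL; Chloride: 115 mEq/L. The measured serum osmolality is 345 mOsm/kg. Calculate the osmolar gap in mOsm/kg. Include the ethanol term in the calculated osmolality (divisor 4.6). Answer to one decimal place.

0.5 mOsm/kg

Calculated osmolality = 2·Na + glucose/18 + BUN/2.8 + ethanol/4.6
= 2·139 + 90/18 + 17/2.8 + 255/4.6
= 278 + 5 + 6.07 + 55.43
= 344.5 mOsm/kg ≈ 344.5 mOsm/kg
Osmolar gap = measured − calculated = 345 − 344.5 = 0.5 mOsm/kg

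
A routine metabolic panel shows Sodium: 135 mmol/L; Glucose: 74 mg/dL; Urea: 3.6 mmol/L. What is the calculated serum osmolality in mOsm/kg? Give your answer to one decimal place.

277.7 mOsm/kg

Calculated osmolality = 2·Na + glucose/18 + urea
= 2·135 + 74/18 + 3.6
= 270 + 4.11 + 3.60
= 277.71 mOsm/kg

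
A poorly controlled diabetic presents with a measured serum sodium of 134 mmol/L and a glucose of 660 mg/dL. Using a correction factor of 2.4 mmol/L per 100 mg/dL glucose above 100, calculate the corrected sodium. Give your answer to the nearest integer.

147 mmol/L

Corrected Na = measured Na + 2.4 · (glucose − 100)/100
= 134 + 2.4 · (660 − 100)/100
= 134 + 13.4
= 147.4 mmol/L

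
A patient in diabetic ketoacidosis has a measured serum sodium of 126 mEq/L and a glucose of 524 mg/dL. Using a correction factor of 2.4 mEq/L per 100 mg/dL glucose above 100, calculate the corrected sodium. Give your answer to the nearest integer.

136 mEq/L

Corrected Na = measured Na + 2.4 · (glucose − 100)/100
= 126 + 2.4 · (524 − 100)/100
= 126 + 10.2
= 136.2 mEq/L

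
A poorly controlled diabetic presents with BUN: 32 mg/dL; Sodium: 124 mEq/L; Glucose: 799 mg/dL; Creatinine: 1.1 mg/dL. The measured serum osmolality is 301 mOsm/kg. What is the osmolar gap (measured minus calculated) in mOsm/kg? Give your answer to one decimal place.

-2.8 mOsm/kg

Calculated osmolality = 2·Na + glucose/18 + BUN/2.8
= 2·124 + 799/18 + 32/2.8
= 248 + 44.39 + 11.43
= 303.82 mOsm/kg ≈ 303.8 mOsm/kg
Osmolar gap = measured − calculated = 301 − 303.8 = -2.8 mOsm/kg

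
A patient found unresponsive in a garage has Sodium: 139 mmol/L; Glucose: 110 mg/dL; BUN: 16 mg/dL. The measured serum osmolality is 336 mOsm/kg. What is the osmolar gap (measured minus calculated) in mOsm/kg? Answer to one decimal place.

Calculated osmolality = 2·Na + glucose/18 + BUN/2.8
= 2·139 + 110/18 + 16/2.8
= 278 + 6.11 + 5.71
= 289.82 mOsm/kg ≈ 289.8 mOsm/kg
Osmolar gap = measured − calculated = 336 − 289.8 = 46.2 mOsm/kg

46.2 mOsm/kg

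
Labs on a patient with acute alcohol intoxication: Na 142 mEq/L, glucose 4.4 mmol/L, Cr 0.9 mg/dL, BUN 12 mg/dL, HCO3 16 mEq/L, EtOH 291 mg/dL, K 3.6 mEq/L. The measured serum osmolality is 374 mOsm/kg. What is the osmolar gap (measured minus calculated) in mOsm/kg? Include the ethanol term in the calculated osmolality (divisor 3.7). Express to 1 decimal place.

2.7 mOsm/kg

Calculated osmolality = 2·Na + glucose + BUN/2.8 + ethanol/3.7
= 2·142 + 4.4 + 12/2.8 + 291/3.7
= 284 + 4.40 + 4.29 + 78.65
= 371.34 mOsm/kg ≈ 371.3 mOsm/kg
Osmolar gap = measured − calculated = 374 − 371.3 = 2.7 mOsm/kg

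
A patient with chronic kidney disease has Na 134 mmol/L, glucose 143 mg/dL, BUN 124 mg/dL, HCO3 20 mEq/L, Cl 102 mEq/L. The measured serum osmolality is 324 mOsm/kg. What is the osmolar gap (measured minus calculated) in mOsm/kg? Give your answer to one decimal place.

3.8 mOsm/kg

Calculated osmolality = 2·Na + glucose/18 + BUN/2.8
= 2·134 + 143/18 + 124/2.8
= 268 + 7.94 + 44.29
= 320.23 mOsm/kg ≈ 320.2 mOsm/kg
Osmolar gap = measured − calculated = 324 − 320.2 = 3.8 mOsm/kg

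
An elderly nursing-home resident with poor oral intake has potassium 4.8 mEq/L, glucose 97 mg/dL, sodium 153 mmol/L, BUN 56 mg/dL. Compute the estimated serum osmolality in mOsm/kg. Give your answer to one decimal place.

331.4 mOsm/kg

Calculated osmolality = 2·Na + glucose/18 + BUN/2.8
= 2·153 + 97/18 + 56/2.8
= 306 + 5.39 + 20
= 331.39 mOsm/kg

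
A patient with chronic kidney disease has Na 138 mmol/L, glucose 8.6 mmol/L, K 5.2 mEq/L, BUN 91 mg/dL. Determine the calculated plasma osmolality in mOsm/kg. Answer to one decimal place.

Calculated osmolality = 2·Na + glucose + BUN/2.8
= 2·138 + 8.6 + 91/2.8
= 276 + 8.60 + 32.50
= 317.1 mOsm/kg

317.1 mOsm/kg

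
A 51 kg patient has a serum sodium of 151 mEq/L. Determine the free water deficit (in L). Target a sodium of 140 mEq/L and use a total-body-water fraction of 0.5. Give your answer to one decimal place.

TBW = 0.5 · 51 = 25.5 L
Free water deficit = TBW · (Na/140 − 1)
= 25.5 · (151/140 − 1)
= 25.5 · 0.0786
= 2 L

2.0 L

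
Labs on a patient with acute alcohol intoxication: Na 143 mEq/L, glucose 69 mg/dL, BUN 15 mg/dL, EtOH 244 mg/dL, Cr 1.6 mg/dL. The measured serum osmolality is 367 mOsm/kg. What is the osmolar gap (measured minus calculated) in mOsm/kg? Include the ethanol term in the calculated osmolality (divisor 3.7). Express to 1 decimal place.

Calculated osmolality = 2·Na + glucose/18 + BUN/2.8 + ethanol/3.7
= 2·143 + 69/18 + 15/2.8 + 244/3.7
= 286 + 3.83 + 5.36 + 65.95
= 361.14 mOsm/kg ≈ 361.1 mOsm/kg
Osmolar gap = measured − calculated = 367 − 361.1 = 5.9 mOsm/kg

5.9 mOsm/kg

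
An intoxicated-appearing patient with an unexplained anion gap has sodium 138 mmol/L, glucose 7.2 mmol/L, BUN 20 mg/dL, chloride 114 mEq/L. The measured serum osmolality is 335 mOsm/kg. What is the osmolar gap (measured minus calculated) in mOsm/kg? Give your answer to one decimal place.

Calculated osmolality = 2·Na + glucose + BUN/2.8
= 2·138 + 7.2 + 20/2.8
= 276 + 7.20 + 7.14
= 290.34 mOsm/kg ≈ 290.3 mOsm/kg
Osmolar gap = measured − calculated = 335 − 290.3 = 44.7 mOsm/kg

44.7 mOsm/kg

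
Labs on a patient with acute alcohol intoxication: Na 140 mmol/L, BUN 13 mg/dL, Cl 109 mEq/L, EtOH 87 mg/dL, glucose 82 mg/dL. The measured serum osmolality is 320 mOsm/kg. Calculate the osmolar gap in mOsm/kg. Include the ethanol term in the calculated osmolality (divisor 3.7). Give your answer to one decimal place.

7.3 mOsm/kg

Calculated osmolality = 2·Na + glucose/18 + BUN/2.8 + ethanol/3.7
= 2·140 + 82/18 + 13/2.8 + 87/3.7
= 280 + 4.56 + 4.64 + 23.51
= 312.71 mOsm/kg ≈ 312.7 mOsm/kg
Osmolar gap = measured − calculated = 320 − 312.7 = 7.3 mOsm/kg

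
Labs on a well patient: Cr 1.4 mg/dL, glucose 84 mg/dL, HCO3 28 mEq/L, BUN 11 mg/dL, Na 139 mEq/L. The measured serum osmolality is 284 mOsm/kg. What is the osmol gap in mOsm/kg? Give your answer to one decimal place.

-2.6 mOsm/kg

Calculated osmolality = 2·Na + glucose/18 + BUN/2.8
= 2·139 + 84/18 + 11/2.8
= 278 + 4.67 + 3.93
= 286.6 mOsm/kg ≈ 286.6 mOsm/kg
Osmolar gap = measured − calculated = 284 − 286.6 = -2.6 mOsm/kg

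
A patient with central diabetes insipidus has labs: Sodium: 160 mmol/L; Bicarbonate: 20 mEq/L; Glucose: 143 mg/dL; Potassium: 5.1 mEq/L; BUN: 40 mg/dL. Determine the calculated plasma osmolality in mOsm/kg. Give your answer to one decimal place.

Calculated osmolality = 2·Na + glucose/18 + BUN/2.8
= 2·160 + 143/18 + 40/2.8
= 320 + 7.94 + 14.29
= 342.23 mOsm/kg

342.2 mOsm/kg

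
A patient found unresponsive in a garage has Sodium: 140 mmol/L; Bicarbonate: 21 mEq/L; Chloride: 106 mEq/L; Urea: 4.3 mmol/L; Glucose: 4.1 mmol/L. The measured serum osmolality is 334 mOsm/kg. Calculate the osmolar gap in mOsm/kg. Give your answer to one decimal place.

Calculated osmolality = 2·Na + glucose + urea
= 2·140 + 4.1 + 4.3
= 280 + 4.10 + 4.30
= 288.4 mOsm/kg ≈ 288.4 mOsm/kg
Osmolar gap = measured − calculated = 334 − 288.4 = 45.6 mOsm/kg

45.6 mOsm/kg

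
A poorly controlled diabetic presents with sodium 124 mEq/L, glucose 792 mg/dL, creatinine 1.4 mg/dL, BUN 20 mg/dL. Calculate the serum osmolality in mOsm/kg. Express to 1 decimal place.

Calculated osmolality = 2·Na + glucose/18 + BUN/2.8
= 2·124 + 792/18 + 20/2.8
= 248 + 44 + 7.14
= 299.14 mOsm/kg

299.1 mOsm/kg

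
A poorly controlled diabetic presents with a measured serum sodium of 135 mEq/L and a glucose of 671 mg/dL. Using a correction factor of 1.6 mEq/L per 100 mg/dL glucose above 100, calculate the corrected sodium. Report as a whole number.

144 mEq/L

Corrected Na = measured Na + 1.6 · (glucose − 100)/100
= 135 + 1.6 · (671 − 100)/100
= 135 + 9.1
= 144.1 mEq/L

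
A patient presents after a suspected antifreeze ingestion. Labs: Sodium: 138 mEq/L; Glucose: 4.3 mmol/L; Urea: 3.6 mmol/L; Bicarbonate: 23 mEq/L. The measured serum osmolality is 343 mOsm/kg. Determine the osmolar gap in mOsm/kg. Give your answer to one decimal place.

59.1 mOsm/kg

Calculated osmolality = 2·Na + glucose + urea
= 2·138 + 4.3 + 3.6
= 276 + 4.30 + 3.60
= 283.9 mOsm/kg ≈ 283.9 mOsm/kg
Osmolar gap = measured − calculated = 343 − 283.9 = 59.1 mOsm/kg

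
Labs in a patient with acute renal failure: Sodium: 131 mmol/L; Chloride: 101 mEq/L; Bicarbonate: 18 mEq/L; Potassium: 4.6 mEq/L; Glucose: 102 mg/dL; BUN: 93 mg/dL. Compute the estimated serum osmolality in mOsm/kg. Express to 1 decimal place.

Calculated osmolality = 2·Na + glucose/18 + BUN/2.8
= 2·131 + 102/18 + 93/2.8
= 262 + 5.67 + 33.21
= 300.88 mOsm/kg

300.9 mOsm/kg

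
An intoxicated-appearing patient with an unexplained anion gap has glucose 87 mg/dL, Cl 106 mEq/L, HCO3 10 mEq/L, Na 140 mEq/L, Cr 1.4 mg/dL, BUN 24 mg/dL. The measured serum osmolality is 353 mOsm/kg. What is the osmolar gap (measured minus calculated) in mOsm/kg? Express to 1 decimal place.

Calculated osmolality = 2·Na + glucose/18 + BUN/2.8
= 2·140 + 87/18 + 24/2.8
= 280 + 4.83 + 8.57
= 293.4 mOsm/kg ≈ 293.4 mOsm/kg
Osmolar gap = measured − calculated = 353 − 293.4 = 59.6 mOsm/kg

59.6 mOsm/kg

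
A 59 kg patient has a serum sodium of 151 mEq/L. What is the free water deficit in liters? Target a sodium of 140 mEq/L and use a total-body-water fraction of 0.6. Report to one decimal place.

TBW = 0.6 · 59 = 35.4 L
Free water deficit = TBW · (Na/140 − 1)
= 35.4 · (151/140 − 1)
= 35.4 · 0.0786
= 2.78 L

2.8 L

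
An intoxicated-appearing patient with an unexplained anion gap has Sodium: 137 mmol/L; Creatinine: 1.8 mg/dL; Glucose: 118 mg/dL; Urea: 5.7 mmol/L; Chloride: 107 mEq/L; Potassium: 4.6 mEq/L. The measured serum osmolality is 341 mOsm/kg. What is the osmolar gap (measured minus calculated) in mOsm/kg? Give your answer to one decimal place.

54.7 mOsm/kg

Calculated osmolality = 2·Na + glucose/18 + urea
= 2·137 + 118/18 + 5.7
= 274 + 6.56 + 5.70
= 286.26 mOsm/kg ≈ 286.3 mOsm/kg
Osmolar gap = measured − calculated = 341 − 286.3 = 54.7 mOsm/kg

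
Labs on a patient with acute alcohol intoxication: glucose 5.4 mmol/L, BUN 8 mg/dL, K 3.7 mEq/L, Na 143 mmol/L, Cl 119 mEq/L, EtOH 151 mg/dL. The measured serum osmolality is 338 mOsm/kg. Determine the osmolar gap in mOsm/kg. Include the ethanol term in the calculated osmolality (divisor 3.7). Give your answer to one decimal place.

2.9 mOsm/kg

Calculated osmolality = 2·Na + glucose + BUN/2.8 + ethanol/3.7
= 2·143 + 5.4 + 8/2.8 + 151/3.7
= 286 + 5.40 + 2.86 + 40.81
= 335.07 mOsm/kg ≈ 335.1 mOsm/kg
Osmolar gap = measured − calculated = 338 − 335.1 = 2.9 mOsm/kg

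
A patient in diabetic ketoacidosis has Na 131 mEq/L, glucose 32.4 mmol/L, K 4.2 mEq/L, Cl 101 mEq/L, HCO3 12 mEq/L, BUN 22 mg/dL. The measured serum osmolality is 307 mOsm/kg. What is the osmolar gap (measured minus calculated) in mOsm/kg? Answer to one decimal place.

4.7 mOsm/kg

Calculated osmolality = 2·Na + glucose + BUN/2.8
= 2·131 + 32.4 + 22/2.8
= 262 + 32.40 + 7.86
= 302.26 mOsm/kg ≈ 302.3 mOsm/kg
Osmolar gap = measured − calculated = 307 − 302.3 = 4.7 mOsm/kg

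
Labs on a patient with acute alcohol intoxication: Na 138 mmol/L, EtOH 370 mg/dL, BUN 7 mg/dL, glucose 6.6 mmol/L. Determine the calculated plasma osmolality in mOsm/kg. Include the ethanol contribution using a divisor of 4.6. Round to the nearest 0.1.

365.5 mOsm/kg

Calculated osmolality = 2·Na + glucose + BUN/2.8 + ethanol/4.6
= 2·138 + 6.6 + 7/2.8 + 370/4.6
= 276 + 6.60 + 2.50 + 80.43
= 365.53 mOsm/kg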